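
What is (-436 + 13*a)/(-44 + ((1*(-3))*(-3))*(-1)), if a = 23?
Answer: 137/53 ≈ 2.5849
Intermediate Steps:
(-436 + 13*a)/(-44 + ((1*(-3))*(-3))*(-1)) = (-436 + 13*23)/(-44 + ((1*(-3))*(-3))*(-1)) = (-436 + 299)/(-44 - 3*(-3)*(-1)) = -137/(-44 + 9*(-1)) = -137/(-44 - 9) = -137/(-53) = -137*(-1/53) = 137/53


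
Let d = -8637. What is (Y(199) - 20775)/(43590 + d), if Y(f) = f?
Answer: -20576/34953 ≈ -0.58868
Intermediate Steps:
(Y(199) - 20775)/(43590 + d) = (199 - 20775)/(43590 - 8637) = -20576/34953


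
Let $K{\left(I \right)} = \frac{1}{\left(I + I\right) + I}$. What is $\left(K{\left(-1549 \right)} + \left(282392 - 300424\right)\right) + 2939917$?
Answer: $\frac{13577999594}{4647} \approx 2.9219 \cdot 10^{6}$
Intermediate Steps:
$K{\left(I \right)} = \frac{1}{3 I}$ ($K{\left(I \right)} = \frac{1}{2 I + I} = \frac{1}{3 I}$)
$\left(K{\left(-1549 \right)} + \left(282392 - 300424\right)\right) + 2939917 = \left(\frac{1}{3 \left(-1549\right)} + \left(282392 - 300424\right)\right) + 2939917 = \left(\frac{1}{3} \left(- \frac{1}{1549}\right) - 18032\right) + 2939917 = \left(- \frac{1}{4647} - 18032\right) + 2939917 = - \frac{83794705}{4647} + 2939917 = \frac{13577999594}{4647}$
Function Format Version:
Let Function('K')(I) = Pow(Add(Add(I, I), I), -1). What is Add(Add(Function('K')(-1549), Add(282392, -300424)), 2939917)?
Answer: Rational(13577999594, 4647) ≈ 2.9219e+6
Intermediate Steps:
Function('K')(I) = Mul(Rational(1, 3), Pow(I, -1)) (Function('K')(I) = Pow(Add(Mul(2, I), I), -1) = Pow(Mul(3, I), -1) = Mul(Rational(1, 3), Pow(I, -1)))
Add(Add(Function('K')(-1549), Add(282392, -300424)), 2939917) = Add(Add(Mul(Rational(1, 3), Pow(-1549, -1)), Add(282392, -300424)), 2939917) = Add(Add(Mul(Rational(1, 3), Rational(-1, 1549)), -18032), 2939917) = Add(Add(Rational(-1, 4647), -18032), 2939917) = Add(Rational(-83794705, 4647), 2939917) = Rational(13577999594, 4647)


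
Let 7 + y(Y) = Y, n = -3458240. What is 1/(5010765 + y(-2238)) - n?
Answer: 17320664204801/5008520 ≈ 3.4582e+6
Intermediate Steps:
y(Y) = -7 + Y
1/(5010765 + y(-2238)) - n = 1/(5010765 + (-7 - 2238)) - 1*(-3458240) = 1/(5010765 - 2245) + 3458240 = 1/5008520 + 3458240 = 17320664204801/5008520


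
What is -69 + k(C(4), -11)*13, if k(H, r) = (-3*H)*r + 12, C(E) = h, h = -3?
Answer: -1200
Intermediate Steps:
C(E) = -3
k(H, r) = 12 - 3*H*r (k(H, r) = -3*H*r + 12 = 12 - 3*H*r)
-69 + k(C(4), -11)*13 = -69 + (12 - 3*(-3)*(-11))*13 = -69 + (12 - 99)*13 = -69 - 87*13 = -69 - 1131 = -1200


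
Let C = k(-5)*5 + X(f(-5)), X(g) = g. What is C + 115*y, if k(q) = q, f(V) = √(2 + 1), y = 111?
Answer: 12740 + √3 ≈ 12742.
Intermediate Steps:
f(V) = √3
C = -25 + √3 (C = -5*5 + √3 = -25 + √3 ≈ -23.268)
C + 115*y = (-25 + √3) + 115*111 = (-25 + √3) + 12765 = 12740 + √3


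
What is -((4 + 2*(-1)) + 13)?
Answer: -15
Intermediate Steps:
-((4 + 2*(-1)) + 13) = -((4 - 2) + 13) = -(2 + 13) = -1*15 = -15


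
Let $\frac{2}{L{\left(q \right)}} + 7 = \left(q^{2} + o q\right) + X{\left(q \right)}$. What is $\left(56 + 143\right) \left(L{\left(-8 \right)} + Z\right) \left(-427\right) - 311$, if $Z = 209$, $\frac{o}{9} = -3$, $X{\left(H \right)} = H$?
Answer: $- \frac{4706481966}{265} \approx -1.776 \cdot 10^{7}$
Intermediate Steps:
$o = -27$ ($o = 9 \left(-3\right) = -27$)
$L{\left(q \right)} = \frac{2}{-7 + q^{2} - 26 q}$ ($L{\left(q \right)} = \frac{2}{-7 + \left(\left(q^{2} - 27 q\right) + q\right)} = \frac{2}{-7 + \left(q^{2} - 26 q\right)} = \frac{2}{-7 + q^{2} - 26 q}$)
$\left(56 + 143\right) \left(L{\left(-8 \right)} + Z\right) \left(-427\right) - 311 = \left(56 + 143\right) \left(\frac{2}{-7 + \left(-8\right)^{2} - -208} + 209\right) \left(-427\right) - 311 = 199 \left(\frac{2}{-7 + 64 + 208} + 209\right) \left(-427\right) - 311 = 199 \left(\frac{2}{265} + 209\right) \left(-427\right) - 311 = 199 \cdot \frac{55387}{265} \left(-427\right) - 311 = \frac{11022013}{265} \left(-427\right) - 311 = - \frac{4706399551}{265} - 311 = - \frac{4706481966}{265}$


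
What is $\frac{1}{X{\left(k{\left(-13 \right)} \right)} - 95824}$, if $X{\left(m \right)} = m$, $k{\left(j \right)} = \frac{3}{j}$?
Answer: $- \frac{13}{1245715} \approx -1.0436 \cdot 10^{-5}$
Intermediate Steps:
$\frac{1}{X{\left(k{\left(-13 \right)} \right)} - 95824} = \frac{1}{\frac{3}{-13} - 95824} = \frac{1}{3 \left(- \frac{1}{13}\right) - 95824} = \frac{1}{- \frac{3}{13} - 95824} = \frac{1}{- \frac{1245715}{13}} = - \frac{13}{1245715}$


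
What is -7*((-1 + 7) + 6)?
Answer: -84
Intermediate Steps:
-7*((-1 + 7) + 6) = -7*(6 + 6) = -7*12 = -84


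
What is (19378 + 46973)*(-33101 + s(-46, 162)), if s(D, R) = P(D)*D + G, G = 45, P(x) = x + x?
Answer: -1912501224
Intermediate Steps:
P(x) = 2*x
s(D, R) = 45 + 2*D**2 (s(D, R) = (2*D)*D + 45 = 2*D**2 + 45 = 45 + 2*D**2)
(19378 + 46973)*(-33101 + s(-46, 162)) = (19378 + 46973)*(-33101 + (45 + 2*(-46)**2)) = 66351*(-33101 + (45 + 2*2116)) = 66351*(-33101 + (45 + 4232)) = 66351*(-33101 + 4277) = 66351*(-28824) = -1912501224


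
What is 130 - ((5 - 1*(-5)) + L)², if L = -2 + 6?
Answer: -66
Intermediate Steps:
L = 4
130 - ((5 - 1*(-5)) + L)² = 130 - ((5 - 1*(-5)) + 4)² = 130 - ((5 + 5) + 4)² = 130 - (10 + 4)² = 130 - 1*14² = 130 - 1*196 = 130 - 196 = -66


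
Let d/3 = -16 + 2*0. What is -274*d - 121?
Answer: 13031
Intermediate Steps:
d = -48 (d = 3*(-16 + 2*0) = 3*(-16 + 0) = 3*(-16) = -48)
-274*d - 121 = -274*(-48) - 121 = 13152 - 121 = 13031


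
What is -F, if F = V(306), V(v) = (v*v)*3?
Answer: -280908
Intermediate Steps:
V(v) = 3*v**2 (V(v) = v**2*3 = 3*v**2)
F = 280908 (F = 3*306**2 = 3*93636 = 280908)
-F = -1*280908 = -280908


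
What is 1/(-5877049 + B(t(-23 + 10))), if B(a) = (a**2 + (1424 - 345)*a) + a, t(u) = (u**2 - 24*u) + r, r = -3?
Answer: -1/5132325 ≈ -1.9484e-7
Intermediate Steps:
t(u) = -3 + u**2 - 24*u (t(u) = (u**2 - 24*u) - 3 = -3 + u**2 - 24*u)
B(a) = a**2 + 1080*a (B(a) = (a**2 + 1079*a) + a = a**2 + 1080*a)
1/(-5877049 + B(t(-23 + 10))) = 1/(-5877049 + (-3 + (-23 + 10)**2 - 24*(-23 + 10))*(1080 + (-3 + (-23 + 10)**2 - 24*(-23 + 10)))) = 1/(-5877049 + (-3 + (-13)**2 - 24*(-13))*(1080 + (-3 + (-13)**2 - 24*(-13)))) = 1/(-5877049 + (-3 + 169 + 312)*(1080 + (-3 + 169 + 312))) = 1/(-5877049 + 478*(1080 + 478)) = 1/(-5877049 + 478*1558) = 1/(-5877049 + 744724) = 1/(-5132325) = -1/5132325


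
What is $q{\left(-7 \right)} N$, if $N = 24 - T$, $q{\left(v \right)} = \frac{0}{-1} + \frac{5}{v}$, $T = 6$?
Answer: $- \frac{90}{7} \approx -12.857$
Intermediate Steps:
$q{\left(v \right)} = \frac{5}{v}$ ($q{\left(v \right)} = 0 \left(-1\right) + \frac{5}{v} = 0 + \frac{5}{v} = \frac{5}{v}$)
$N = 18$ ($N = 24 - 6 = 18$)
$q{\left(-7 \right)} N = \frac{5}{-7} \cdot 18 = 5 \left(- \frac{1}{7}\right) 18 = \left(- \frac{5}{7}\right) 18 = - \frac{90}{7}$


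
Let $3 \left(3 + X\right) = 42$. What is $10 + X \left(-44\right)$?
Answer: $-474$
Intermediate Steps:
$X = 11$ ($X = -3 + \frac{1}{3} \cdot 42 = -3 + 14 = 11$)
$10 + X \left(-44\right) = 10 + 11 \left(-44\right) = 10 - 484 = -474$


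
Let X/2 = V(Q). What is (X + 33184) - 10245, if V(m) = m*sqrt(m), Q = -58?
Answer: 22939 - 116*I*sqrt(58) ≈ 22939.0 - 883.43*I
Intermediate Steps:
V(m) = m**(3/2)
X = -116*I*sqrt(58) (X = 2*(-58)**(3/2) = 2*(-58*I*sqrt(58)) = -116*I*sqrt(58) ≈ -883.43*I)
(X + 33184) - 10245 = (-116*I*sqrt(58) + 33184) - 10245 = (33184 - 116*I*sqrt(58)) - 10245 = 22939 - 116*I*sqrt(58)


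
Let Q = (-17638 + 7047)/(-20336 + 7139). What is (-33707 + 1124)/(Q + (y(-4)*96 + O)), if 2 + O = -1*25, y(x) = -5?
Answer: 429997851/6680288 ≈ 64.368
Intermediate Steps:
O = -27 (O = -2 - 1*25 = -2 - 25 = -27)
Q = 10591/13197 (Q = -10591/(-13197) = -10591*(-1/13197) = 10591/13197 ≈ 0.80253)
(-33707 + 1124)/(Q + (y(-4)*96 + O)) = (-33707 + 1124)/(10591/13197 + (-5*96 - 27)) = -32583/(10591/13197 + (-480 - 27)) = -32583/(10591/13197 - 507) = -32583/(-6680288/13197) = -32583*(-13197/6680288) = 429997851/6680288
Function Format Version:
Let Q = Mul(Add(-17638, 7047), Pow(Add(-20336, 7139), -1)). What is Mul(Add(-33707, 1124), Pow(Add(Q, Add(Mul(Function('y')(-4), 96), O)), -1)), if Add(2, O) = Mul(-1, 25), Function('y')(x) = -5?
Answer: Rational(429997851, 6680288) ≈ 64.368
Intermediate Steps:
O = -27 (O = Add(-2, Mul(-1, 25)) = Add(-2, -25) = -27)
Q = Rational(10591, 13197) (Q = Mul(-10591, Pow(-13197, -1)) = Mul(-10591, Rational(-1, 13197)) = Rational(10591, 13197) ≈ 0.80253)
Mul(Add(-33707, 1124), Pow(Add(Q, Add(Mul(Function('y')(-4), 96), O)), -1)) = Mul(Add(-33707, 1124), Pow(Add(Rational(10591, 13197), Add(Mul(-5, 96), -27)), -1)) = Mul(-32583, Pow(Add(Rational(10591, 13197), Add(-480, -27)), -1)) = Mul(-32583, Pow(Add(Rational(10591, 13197), -507), -1)) = Mul(-32583, Pow(Rational(-6680288, 13197), -1)) = Mul(-32583, Rational(-13197, 6680288)) = Rational(429997851, 6680288)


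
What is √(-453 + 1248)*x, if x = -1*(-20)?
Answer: 20*√795 ≈ 563.92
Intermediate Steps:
x = 20
√(-453 + 1248)*x = √(-453 + 1248)*20 = √795*20 = 20*√795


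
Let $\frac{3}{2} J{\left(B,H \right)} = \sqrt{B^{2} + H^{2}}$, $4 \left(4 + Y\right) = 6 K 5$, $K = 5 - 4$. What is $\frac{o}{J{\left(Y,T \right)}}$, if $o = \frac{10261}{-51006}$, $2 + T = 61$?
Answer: $- \frac{10261 \sqrt{13973}}{237568946} \approx -0.0051056$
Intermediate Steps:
$K = 1$ ($K = 5 - 4 = 1$)
$T = 59$ ($T = -2 + 61 = 59$)
$Y = \frac{7}{2}$ ($Y = -4 + \frac{6 \cdot 1 \cdot 5}{4} = -4 + \frac{6 \cdot 5}{4} = -4 + \frac{1}{4} \cdot 30 = -4 + \frac{15}{2} = \frac{7}{2} \approx 3.5$)
$J{\left(B,H \right)} = \frac{2 \sqrt{B^{2} + H^{2}}}{3}$
$o = - \frac{10261}{51006}$ ($o = 10261 \left(- \frac{1}{51006}\right) = - \frac{10261}{51006} \approx -0.20117$)
$\frac{o}{J{\left(Y,T \right)}} = - \frac{10261}{51006 \frac{2 \sqrt{\left(\frac{7}{2}\right)^{2} + 59^{2}}}{3}} = - \frac{10261}{51006 \frac{2 \sqrt{\frac{49}{4} + 3481}}{3}} = - \frac{10261}{51006 \frac{2 \sqrt{\frac{13973}{4}}}{3}} = - \frac{10261}{51006 \frac{2 \frac{\sqrt{13973}}{2}}{3}} = - \frac{10261}{51006 \frac{\sqrt{13973}}{3}} = - \frac{10261 \frac{3 \sqrt{13973}}{13973}}{51006} = - \frac{10261 \sqrt{13973}}{237568946}$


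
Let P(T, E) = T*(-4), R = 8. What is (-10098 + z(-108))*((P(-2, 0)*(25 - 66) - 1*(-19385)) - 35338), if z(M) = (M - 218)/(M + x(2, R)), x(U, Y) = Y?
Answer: 8217623097/50 ≈ 1.6435e+8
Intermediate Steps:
P(T, E) = -4*T
z(M) = (-218 + M)/(8 + M) (z(M) = (M - 218)/(M + 8) = (-218 + M)/(8 + M))
(-10098 + z(-108))*((P(-2, 0)*(25 - 66) - 1*(-19385)) - 35338) = (-10098 + (-218 - 108)/(8 - 108))*(((-4*(-2))*(25 - 66) - 1*(-19385)) - 35338) = (-10098 - 326/(-100))*((8*(-41) + 19385) - 35338) = (-10098 - 1/100*(-326))*((-328 + 19385) - 35338) = (-10098 + 163/50)*(19057 - 35338) = -504737/50*(-16281) = 8217623097/50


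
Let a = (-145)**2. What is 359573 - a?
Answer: 338548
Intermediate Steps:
a = 21025
359573 - a = 359573 - 1*21025 = 359573 - 21025 = 338548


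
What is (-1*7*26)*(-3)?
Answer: 546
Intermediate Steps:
(-1*7*26)*(-3) = -7*26*(-3) = -182*(-3) = 546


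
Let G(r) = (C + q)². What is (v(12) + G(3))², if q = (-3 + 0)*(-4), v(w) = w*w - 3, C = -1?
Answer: 68644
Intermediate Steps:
v(w) = -3 + w² (v(w) = w² - 3 = -3 + w²)
q = 12 (q = -3*(-4) = 12)
G(r) = 121 (G(r) = (-1 + 12)² = 11² = 121)
(v(12) + G(3))² = ((-3 + 12²) + 121)² = ((-3 + 144) + 121)² = (141 + 121)² = 262² = 68644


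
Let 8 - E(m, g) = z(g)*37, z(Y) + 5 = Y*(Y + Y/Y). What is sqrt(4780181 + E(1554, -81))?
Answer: sqrt(4540614) ≈ 2130.9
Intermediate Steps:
z(Y) = -5 + Y*(1 + Y) (z(Y) = -5 + Y*(Y + Y/Y) = -5 + Y*(Y + 1) = -5 + Y*(1 + Y))
E(m, g) = 193 - 37*g - 37*g**2 (E(m, g) = 8 - (-5 + g + g**2)*37 = 8 - (-185 + 37*g + 37*g**2) = 8 + (185 - 37*g - 37*g**2) = 193 - 37*g - 37*g**2)
sqrt(4780181 + E(1554, -81)) = sqrt(4780181 + (193 - 37*(-81) - 37*(-81)**2)) = sqrt(4780181 + (193 + 2997 - 37*6561)) = sqrt(4780181 + (193 + 2997 - 242757)) = sqrt(4780181 - 239567) = sqrt(4540614)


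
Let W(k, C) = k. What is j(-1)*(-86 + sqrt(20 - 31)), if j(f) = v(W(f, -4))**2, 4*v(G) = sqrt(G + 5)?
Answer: -43/2 + I*sqrt(11)/4 ≈ -21.5 + 0.82916*I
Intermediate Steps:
v(G) = sqrt(5 + G)/4 (v(G) = sqrt(G + 5)/4 = sqrt(5 + G)/4)
j(f) = 5/16 + f/16 (j(f) = (sqrt(5 + f)/4)**2 = 5/16 + f/16)
j(-1)*(-86 + sqrt(20 - 31)) = (5/16 + (1/16)*(-1))*(-86 + sqrt(20 - 31)) = (5/16 - 1/16)*(-86 + sqrt(-11)) = (-86 + I*sqrt(11))/4 = -43/2 + I*sqrt(11)/4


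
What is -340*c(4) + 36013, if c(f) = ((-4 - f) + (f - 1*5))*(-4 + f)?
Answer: 36013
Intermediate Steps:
c(f) = 36 - 9*f (c(f) = ((-4 - f) + (f - 5))*(-4 + f) = ((-4 - f) + (-5 + f))*(-4 + f) = -9*(-4 + f) = 36 - 9*f)
-340*c(4) + 36013 = -340*(36 - 9*4) + 36013 = -340*(36 - 36) + 36013 = -340*0 + 36013 = 0 + 36013 = 36013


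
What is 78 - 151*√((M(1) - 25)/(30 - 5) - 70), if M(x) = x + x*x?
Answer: 78 - 453*I*√197/5 ≈ 78.0 - 1271.6*I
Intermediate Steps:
M(x) = x + x²
78 - 151*√((M(1) - 25)/(30 - 5) - 70) = 78 - 151*√((1*(1 + 1) - 25)/(30 - 5) - 70) = 78 - 151*√((1*2 - 25)/25 - 70) = 78 - 151*√((2 - 25)*(1/25) - 70) = 78 - 151*√(-23*1/25 - 70) = 78 - 151*√(-23/25 - 70) = 78 - 453*I*√197/5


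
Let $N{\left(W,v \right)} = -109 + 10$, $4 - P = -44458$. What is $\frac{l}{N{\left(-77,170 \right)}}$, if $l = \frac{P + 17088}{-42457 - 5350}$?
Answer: $\frac{61550}{4732893} \approx 0.013005$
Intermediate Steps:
$P = 44462$ ($P = 4 - -44458 = 4 + 44458 = 44462$)
$l = - \frac{61550}{47807}$ ($l = \frac{44462 + 17088}{-42457 - 5350} = \frac{61550}{-47807} = 61550 \left(- \frac{1}{47807}\right) = - \frac{61550}{47807} \approx -1.2875$)
$N{\left(W,v \right)} = -99$
$\frac{l}{N{\left(-77,170 \right)}} = - \frac{61550}{47807 \left(-99\right)} = \left(- \frac{61550}{47807}\right) \left(- \frac{1}{99}\right) = \frac{61550}{4732893}$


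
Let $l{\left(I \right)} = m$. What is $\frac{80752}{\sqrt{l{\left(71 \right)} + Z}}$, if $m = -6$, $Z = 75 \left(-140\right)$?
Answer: $- \frac{392 i \sqrt{10506}}{51} \approx - 787.83 i$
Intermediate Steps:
$Z = -10500$
$l{\left(I \right)} = -6$
$\frac{80752}{\sqrt{l{\left(71 \right)} + Z}} = \frac{80752}{\sqrt{-6 - 10500}} = \frac{80752}{\sqrt{-10506}} = \frac{80752}{i \sqrt{10506}} = 80752 \left(- \frac{i \sqrt{10506}}{10506}\right) = - \frac{392 i \sqrt{10506}}{51}$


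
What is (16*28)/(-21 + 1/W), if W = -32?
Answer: -14336/673 ≈ -21.302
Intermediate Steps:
(16*28)/(-21 + 1/W) = (16*28)/(-21 + 1/(-32)) = 448/(-21 - 1/32) = 448/(-673/32) = 448*(-32/673) = -14336/673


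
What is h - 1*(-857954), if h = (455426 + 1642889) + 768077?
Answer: 3724346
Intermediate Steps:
h = 2866392 (h = 2098315 + 768077 = 2866392)
h - 1*(-857954) = 2866392 - 1*(-857954) = 2866392 + 857954 = 3724346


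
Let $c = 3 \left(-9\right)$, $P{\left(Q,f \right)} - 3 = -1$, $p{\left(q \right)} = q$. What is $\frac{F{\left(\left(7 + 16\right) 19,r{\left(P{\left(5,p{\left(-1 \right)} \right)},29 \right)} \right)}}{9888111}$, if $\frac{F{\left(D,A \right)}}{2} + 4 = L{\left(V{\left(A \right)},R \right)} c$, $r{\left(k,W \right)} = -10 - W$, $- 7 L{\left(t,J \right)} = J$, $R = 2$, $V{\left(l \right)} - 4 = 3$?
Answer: $\frac{52}{69216777} \approx 7.5126 \cdot 10^{-7}$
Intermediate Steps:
$P{\left(Q,f \right)} = 2$ ($P{\left(Q,f \right)} = 3 - 1 = 2$)
$V{\left(l \right)} = 7$ ($V{\left(l \right)} = 4 + 3 = 7$)
$c = -27$
$L{\left(t,J \right)} = - \frac{J}{7}$
$F{\left(D,A \right)} = \frac{52}{7}$ ($F{\left(D,A \right)} = -8 + 2 \left(- \frac{1}{7}\right) 2 \left(-27\right) = -8 + 2 \left(\left(- \frac{2}{7}\right) \left(-27\right)\right) = -8 + 2 \cdot \frac{54}{7} = -8 + \frac{108}{7} = \frac{52}{7}$)
$\frac{F{\left(\left(7 + 16\right) 19,r{\left(P{\left(5,p{\left(-1 \right)} \right)},29 \right)} \right)}}{9888111} = \frac{52}{7 \cdot 9888111} = \frac{52}{7} \cdot \frac{1}{9888111} = \frac{52}{69216777}$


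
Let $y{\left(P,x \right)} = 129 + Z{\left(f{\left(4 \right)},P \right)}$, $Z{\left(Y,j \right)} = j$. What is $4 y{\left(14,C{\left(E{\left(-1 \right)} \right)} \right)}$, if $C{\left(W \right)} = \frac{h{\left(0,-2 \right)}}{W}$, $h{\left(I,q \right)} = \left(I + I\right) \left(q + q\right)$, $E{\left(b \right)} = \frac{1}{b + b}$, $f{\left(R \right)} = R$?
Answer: $572$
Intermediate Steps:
$E{\left(b \right)} = \frac{1}{2 b}$
$h{\left(I,q \right)} = 4 I q$ ($h{\left(I,q \right)} = 2 I 2 q = 4 I q$)
$C{\left(W \right)} = 0$ ($C{\left(W \right)} = \frac{4 \cdot 0 \left(-2\right)}{W} = \frac{0}{W} = 0$)
$y{\left(P,x \right)} = 129 + P$
$4 y{\left(14,C{\left(E{\left(-1 \right)} \right)} \right)} = 4 \left(129 + 14\right) = 4 \cdot 143 = 572$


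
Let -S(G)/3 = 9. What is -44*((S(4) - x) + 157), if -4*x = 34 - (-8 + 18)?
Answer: -5984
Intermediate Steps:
S(G) = -27 (S(G) = -3*9 = -27)
x = -6 (x = -(34 - (-8 + 18))/4 = -(34 - 1*10)/4 = -(34 - 10)/4 = -¼*24 = -6)
-44*((S(4) - x) + 157) = -44*((-27 - 1*(-6)) + 157) = -44*((-27 + 6) + 157) = -44*(-21 + 157) = -44*136 = -5984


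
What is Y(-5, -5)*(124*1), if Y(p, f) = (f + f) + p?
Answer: -1860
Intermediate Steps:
Y(p, f) = p + 2*f (Y(p, f) = 2*f + p = p + 2*f)
Y(-5, -5)*(124*1) = (-5 + 2*(-5))*(124*1) = (-5 - 10)*124 = -15*124 = -1860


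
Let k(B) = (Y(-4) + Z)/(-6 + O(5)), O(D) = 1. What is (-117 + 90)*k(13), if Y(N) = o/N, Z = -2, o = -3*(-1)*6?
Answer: -351/10 ≈ -35.100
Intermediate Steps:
o = 18 (o = 3*6 = 18)
Y(N) = 18/N
k(B) = 13/10 (k(B) = (18/(-4) - 2)/(-6 + 1) = (18*(-¼) - 2)/(-5) = (-9/2 - 2)*(-⅕) = -13/2*(-⅕) = 13/10)
(-117 + 90)*k(13) = (-117 + 90)*(13/10) = -27*13/10 = -351/10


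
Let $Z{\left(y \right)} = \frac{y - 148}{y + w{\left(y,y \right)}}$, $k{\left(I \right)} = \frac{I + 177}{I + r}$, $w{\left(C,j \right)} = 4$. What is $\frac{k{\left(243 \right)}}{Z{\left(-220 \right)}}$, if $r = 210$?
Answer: $\frac{1890}{3473} \approx 0.5442$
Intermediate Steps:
$k{\left(I \right)} = \frac{177 + I}{210 + I}$ ($k{\left(I \right)} = \frac{I + 177}{I + 210} = \frac{177 + I}{210 + I}$)
$Z{\left(y \right)} = \frac{-148 + y}{4 + y}$ ($Z{\left(y \right)} = \frac{y - 148}{y + 4} = \frac{-148 + y}{4 + y}$)
$\frac{k{\left(243 \right)}}{Z{\left(-220 \right)}} = \frac{\frac{1}{210 + 243} \left(177 + 243\right)}{\frac{1}{4 - 220} \left(-148 - 220\right)} = \frac{\frac{1}{453} \cdot 420}{\frac{1}{-216} \left(-368\right)} = \frac{\frac{1}{453} \cdot 420}{\left(- \frac{1}{216}\right) \left(-368\right)} = \frac{140}{151 \cdot \frac{46}{27}} = \frac{140}{151} \cdot \frac{27}{46} = \frac{1890}{3473}$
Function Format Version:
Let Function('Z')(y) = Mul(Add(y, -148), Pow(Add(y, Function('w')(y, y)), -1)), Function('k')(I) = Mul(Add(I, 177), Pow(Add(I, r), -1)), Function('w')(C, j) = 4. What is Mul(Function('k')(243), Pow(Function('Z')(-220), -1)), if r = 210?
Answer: Rational(1890, 3473) ≈ 0.54420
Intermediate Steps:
Function('k')(I) = Mul(Pow(Add(210, I), -1), Add(177, I)) (Function('k')(I) = Mul(Add(I, 177), Pow(Add(I, 210), -1)) = Mul(Add(177, I), Pow(Add(210, I), -1)) = Mul(Pow(Add(210, I), -1), Add(177, I)))
Function('Z')(y) = Mul(Pow(Add(4, y), -1), Add(-148, y)) (Function('Z')(y) = Mul(Add(y, -148), Pow(Add(y, 4), -1)) = Mul(Add(-148, y), Pow(Add(4, y), -1)) = Mul(Pow(Add(4, y), -1), Add(-148, y)))
Mul(Function('k')(243), Pow(Function('Z')(-220), -1)) = Mul(Mul(Pow(Add(210, 243), -1), Add(177, 243)), Pow(Mul(Pow(Add(4, -220), -1), Add(-148, -220)), -1)) = Mul(Mul(Pow(453, -1), 420), Pow(Mul(Pow(-216, -1), -368), -1)) = Mul(Mul(Rational(1, 453), 420), Pow(Mul(Rational(-1, 216), -368), -1)) = Mul(Rational(140, 151), Pow(Rational(46, 27), -1)) = Mul(Rational(140, 151), Rational(27, 46)) = Rational(1890, 3473)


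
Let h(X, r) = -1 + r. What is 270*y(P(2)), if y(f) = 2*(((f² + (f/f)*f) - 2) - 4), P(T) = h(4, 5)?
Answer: 7560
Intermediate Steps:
P(T) = 4 (P(T) = -1 + 5 = 4)
y(f) = -12 + 2*f + 2*f² (y(f) = 2*(((f² + 1*f) - 2) - 4) = 2*(((f² + f) - 2) - 4) = 2*(((f + f²) - 2) - 4) = 2*((-2 + f + f²) - 4) = 2*(-6 + f + f²) = -12 + 2*f + 2*f²)
270*y(P(2)) = 270*(-12 + 2*4 + 2*4²) = 270*(-12 + 8 + 2*16) = 270*(-12 + 8 + 32) = 270*28 = 7560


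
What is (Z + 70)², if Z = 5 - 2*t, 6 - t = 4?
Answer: 5041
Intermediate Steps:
t = 2 (t = 6 - 1*4 = 6 - 4 = 2)
Z = 1 (Z = 5 - 2*2 = 5 - 4 = 1)
(Z + 70)² = (1 + 70)² = 71² = 5041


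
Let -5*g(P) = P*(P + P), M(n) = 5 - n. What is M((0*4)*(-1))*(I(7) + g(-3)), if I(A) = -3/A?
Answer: -141/7 ≈ -20.143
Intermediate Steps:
g(P) = -2*P**2/5 (g(P) = -P*(P + P)/5 = -P*2*P/5 = -2*P**2/5)
M((0*4)*(-1))*(I(7) + g(-3)) = (5 - 0*4*(-1))*(-3/7 - 2/5*(-3)**2) = (5 - 0*(-1))*(-3*1/7 - 2/5*9) = (5 - 1*0)*(-3/7 - 18/5) = (5 + 0)*(-141/35) = 5*(-141/35) = -141/7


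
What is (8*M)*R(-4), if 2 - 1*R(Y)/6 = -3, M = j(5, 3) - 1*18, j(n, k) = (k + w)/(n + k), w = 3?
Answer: -4140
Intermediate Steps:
j(n, k) = (3 + k)/(k + n) (j(n, k) = (k + 3)/(n + k) = (3 + k)/(k + n))
M = -69/4 (M = (3 + 3)/(3 + 5) - 1*18 = 6/8 - 18 = (1/8)*6 - 18 = 3/4 - 18 = -69/4 ≈ -17.250)
R(Y) = 30 (R(Y) = 12 - 6*(-3) = 12 + 18 = 30)
(8*M)*R(-4) = (8*(-69/4))*30 = -138*30 = -4140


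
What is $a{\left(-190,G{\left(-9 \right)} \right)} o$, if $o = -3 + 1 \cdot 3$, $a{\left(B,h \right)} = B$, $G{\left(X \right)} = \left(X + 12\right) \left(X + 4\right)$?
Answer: $0$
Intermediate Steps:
$G{\left(X \right)} = \left(4 + X\right) \left(12 + X\right)$ ($G{\left(X \right)} = \left(12 + X\right) \left(4 + X\right) = \left(4 + X\right) \left(12 + X\right)$)
$o = 0$ ($o = -3 + 3 = 0$)
$a{\left(-190,G{\left(-9 \right)} \right)} o = \left(-190\right) 0 = 0$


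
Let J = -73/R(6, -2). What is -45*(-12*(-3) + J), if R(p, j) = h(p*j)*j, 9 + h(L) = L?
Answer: -21585/14 ≈ -1541.8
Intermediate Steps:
h(L) = -9 + L
R(p, j) = j*(-9 + j*p) (R(p, j) = (-9 + p*j)*j = (-9 + j*p)*j = j*(-9 + j*p))
J = -73/42 (J = -73*(-1/(2*(-9 - 2*6))) = -73*(-1/(2*(-9 - 12))) = -73/((-2*(-21))) = -73/42 ≈ -1.7381)
-45*(-12*(-3) + J) = -45*(-12*(-3) - 73/42) = -45*(36 - 73/42) = -45*1439/42 = -21585/14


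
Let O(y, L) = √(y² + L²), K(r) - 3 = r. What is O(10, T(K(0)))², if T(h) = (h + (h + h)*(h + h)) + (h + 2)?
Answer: 2036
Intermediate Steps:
K(r) = 3 + r
T(h) = 2 + 2*h + 4*h² (T(h) = (h + (2*h)*(2*h)) + (2 + h) = (h + 4*h²) + (2 + h) = 2 + 2*h + 4*h²)
O(y, L) = √(L² + y²)
O(10, T(K(0)))² = (√((2 + 2*(3 + 0) + 4*(3 + 0)²)² + 10²))² = (√((2 + 2*3 + 4*3²)² + 100))² = (√((2 + 6 + 4*9)² + 100))² = (√((2 + 6 + 36)² + 100))² = (√(44² + 100))² = (√(1936 + 100))² = (√2036)² = (2*√509)² = 2036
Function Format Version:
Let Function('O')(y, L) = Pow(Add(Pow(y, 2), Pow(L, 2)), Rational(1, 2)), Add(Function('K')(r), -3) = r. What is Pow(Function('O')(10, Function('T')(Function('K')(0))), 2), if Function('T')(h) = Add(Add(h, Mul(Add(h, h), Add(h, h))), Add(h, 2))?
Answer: 2036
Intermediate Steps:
Function('K')(r) = Add(3, r)
Function('T')(h) = Add(2, Mul(2, h), Mul(4, Pow(h, 2))) (Function('T')(h) = Add(Add(h, Mul(Mul(2, h), Mul(2, h))), Add(2, h)) = Add(Add(h, Mul(4, Pow(h, 2))), Add(2, h)) = Add(2, Mul(2, h), Mul(4, Pow(h, 2))))
Function('O')(y, L) = Pow(Add(Pow(L, 2), Pow(y, 2)), Rational(1, 2))
Pow(Function('O')(10, Function('T')(Function('K')(0))), 2) = Pow(Pow(Add(Pow(Add(2, Mul(2, Add(3, 0)), Mul(4, Pow(Add(3, 0), 2))), 2), Pow(10, 2)), Rational(1, 2)), 2) = Pow(Pow(Add(Pow(Add(2, Mul(2, 3), Mul(4, Pow(3, 2))), 2), 100), Rational(1, 2)), 2) = Pow(Pow(Add(Pow(Add(2, 6, Mul(4, 9)), 2), 100), Rational(1, 2)), 2) = Pow(Pow(Add(Pow(Add(2, 6, 36), 2), 100), Rational(1, 2)), 2) = Pow(Pow(Add(Pow(44, 2), 100), Rational(1, 2)), 2) = Pow(Pow(Add(1936, 100), Rational(1, 2)), 2) = Pow(Pow(2036, Rational(1, 2)), 2) = Pow(Mul(2, Pow(509, Rational(1, 2))), 2) = 2036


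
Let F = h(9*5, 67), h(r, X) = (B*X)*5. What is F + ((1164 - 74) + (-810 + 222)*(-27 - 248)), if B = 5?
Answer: 164465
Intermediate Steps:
h(r, X) = 25*X (h(r, X) = (5*X)*5 = 25*X)
F = 1675 (F = 25*67 = 1675)
F + ((1164 - 74) + (-810 + 222)*(-27 - 248)) = 1675 + ((1164 - 74) + (-810 + 222)*(-27 - 248)) = 1675 + (1090 - 588*(-275)) = 1675 + (1090 + 161700) = 1675 + 162790 = 164465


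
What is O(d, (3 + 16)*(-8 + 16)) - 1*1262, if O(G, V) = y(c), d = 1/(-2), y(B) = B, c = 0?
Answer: -1262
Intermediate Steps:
d = -½ ≈ -0.50000
O(G, V) = 0
O(d, (3 + 16)*(-8 + 16)) - 1*1262 = 0 - 1*1262 = 0 - 1262 = -1262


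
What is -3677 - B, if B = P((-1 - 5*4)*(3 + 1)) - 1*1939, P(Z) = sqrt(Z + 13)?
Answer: -1738 - I*sqrt(71) ≈ -1738.0 - 8.4261*I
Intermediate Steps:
P(Z) = sqrt(13 + Z)
B = -1939 + I*sqrt(71) (B = sqrt(13 + (-1 - 5*4)*(3 + 1)) - 1*1939 = sqrt(13 + (-1 - 20)*4) - 1939 = sqrt(13 - 21*4) - 1939 = sqrt(13 - 84) - 1939 = sqrt(-71) - 1939 = I*sqrt(71) - 1939 = -1939 + I*sqrt(71) ≈ -1939.0 + 8.4261*I)
-3677 - B = -3677 - (-1939 + I*sqrt(71)) = -3677 + (1939 - I*sqrt(71)) = -1738 - I*sqrt(71)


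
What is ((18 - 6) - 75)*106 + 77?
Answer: -6601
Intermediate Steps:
((18 - 6) - 75)*106 + 77 = (12 - 75)*106 + 77 = -63*106 + 77 = -6678 + 77 = -6601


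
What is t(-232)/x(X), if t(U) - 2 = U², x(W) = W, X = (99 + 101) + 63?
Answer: 53826/263 ≈ 204.66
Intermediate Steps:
X = 263 (X = 200 + 63 = 263)
t(U) = 2 + U²
t(-232)/x(X) = (2 + (-232)²)/263 = (2 + 53824)*(1/263) = 53826*(1/263) = 53826/263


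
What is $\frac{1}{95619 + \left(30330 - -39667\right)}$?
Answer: $\frac{1}{165616} \approx 6.0381 \cdot 10^{-6}$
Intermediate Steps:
$\frac{1}{95619 + \left(30330 - -39667\right)} = \frac{1}{95619 + \left(30330 + 39667\right)} = \frac{1}{95619 + 69997} = \frac{1}{165616}$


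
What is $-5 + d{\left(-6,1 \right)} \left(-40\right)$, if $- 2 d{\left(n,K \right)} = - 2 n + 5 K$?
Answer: $335$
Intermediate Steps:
$d{\left(n,K \right)} = n - \frac{5 K}{2}$ ($d{\left(n,K \right)} = - \frac{- 2 n + 5 K}{2} = n - \frac{5 K}{2}$)
$-5 + d{\left(-6,1 \right)} \left(-40\right) = -5 + \left(-6 - \frac{5}{2}\right) \left(-40\right) = -5 - -340 = -5 + 340 = 335$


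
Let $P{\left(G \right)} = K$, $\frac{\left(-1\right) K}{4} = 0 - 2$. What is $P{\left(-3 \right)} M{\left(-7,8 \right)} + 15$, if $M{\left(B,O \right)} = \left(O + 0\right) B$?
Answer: $-433$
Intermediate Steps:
$M{\left(B,O \right)} = B O$ ($M{\left(B,O \right)} = O B = B O$)
$K = 8$ ($K = - 4 \left(0 - 2\right) = \left(-4\right) \left(-2\right) = 8$)
$P{\left(G \right)} = 8$
$P{\left(-3 \right)} M{\left(-7,8 \right)} + 15 = 8 \left(\left(-7\right) 8\right) + 15 = 8 \left(-56\right) + 15 = -448 + 15 = -433$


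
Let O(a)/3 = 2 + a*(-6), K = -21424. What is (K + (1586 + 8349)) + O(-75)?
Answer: -10133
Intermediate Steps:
O(a) = 6 - 18*a (O(a) = 3*(2 + a*(-6)) = 3*(2 - 6*a) = 6 - 18*a)
(K + (1586 + 8349)) + O(-75) = (-21424 + (1586 + 8349)) + (6 - 18*(-75)) = (-21424 + 9935) + (6 + 1350) = -11489 + 1356 = -10133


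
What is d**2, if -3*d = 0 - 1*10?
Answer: 100/9 ≈ 11.111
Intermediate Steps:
d = 10/3 (d = -(0 - 1*10)/3 = -(0 - 10)/3 = -1/3*(-10) = 10/3 ≈ 3.3333)
d**2 = (10/3)**2 = 100/9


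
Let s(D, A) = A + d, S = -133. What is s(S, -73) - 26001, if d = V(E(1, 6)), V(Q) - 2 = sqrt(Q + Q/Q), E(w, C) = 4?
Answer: -26072 + sqrt(5) ≈ -26070.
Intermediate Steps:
V(Q) = 2 + sqrt(1 + Q) (V(Q) = 2 + sqrt(Q + Q/Q) = 2 + sqrt(Q + 1) = 2 + sqrt(1 + Q))
d = 2 + sqrt(5) (d = 2 + sqrt(1 + 4) = 2 + sqrt(5) ≈ 4.2361)
s(D, A) = 2 + A + sqrt(5) (s(D, A) = A + (2 + sqrt(5)) = 2 + A + sqrt(5))
s(S, -73) - 26001 = (2 - 73 + sqrt(5)) - 26001 = (-71 + sqrt(5)) - 26001 = -26072 + sqrt(5)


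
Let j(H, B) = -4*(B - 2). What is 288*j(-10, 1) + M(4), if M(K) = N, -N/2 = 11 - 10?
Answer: 1150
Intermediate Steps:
N = -2 (N = -2*(11 - 10) = -2*1 = -2)
M(K) = -2
j(H, B) = 8 - 4*B (j(H, B) = -4*(-2 + B) = 8 - 4*B)
288*j(-10, 1) + M(4) = 288*(8 - 4*1) - 2 = 288*(8 - 4) - 2 = 288*4 - 2 = 1152 - 2 = 1150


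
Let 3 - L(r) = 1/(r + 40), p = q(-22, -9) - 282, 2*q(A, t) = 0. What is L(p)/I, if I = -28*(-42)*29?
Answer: 727/8253168 ≈ 8.8087e-5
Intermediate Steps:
q(A, t) = 0 (q(A, t) = (½)*0 = 0)
p = -282 (p = 0 - 282 = -282)
L(r) = 3 - 1/(40 + r) (L(r) = 3 - 1/(r + 40) = 3 - 1/(40 + r))
I = 34104 (I = 1176*29 = 34104)
L(p)/I = ((119 + 3*(-282))/(40 - 282))/34104 = ((119 - 846)/(-242))*(1/34104) = -1/242*(-727)*(1/34104) = (727/242)*(1/34104) = 727/8253168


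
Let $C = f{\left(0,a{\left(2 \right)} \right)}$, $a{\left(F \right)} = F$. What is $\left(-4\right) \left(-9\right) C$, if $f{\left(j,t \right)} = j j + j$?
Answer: $0$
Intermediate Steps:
$f{\left(j,t \right)} = j + j^{2}$ ($f{\left(j,t \right)} = j^{2} + j = j + j^{2}$)
$C = 0$ ($C = 0 \left(1 + 0\right) = 0 \cdot 1 = 0$)
$\left(-4\right) \left(-9\right) C = \left(-4\right) \left(-9\right) 0 = 36 \cdot 0 = 0$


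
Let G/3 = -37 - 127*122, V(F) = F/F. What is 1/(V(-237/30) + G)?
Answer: -1/46592 ≈ -2.1463e-5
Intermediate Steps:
V(F) = 1
G = -46593 (G = 3*(-37 - 127*122) = 3*(-37 - 15494) = 3*(-15531) = -46593)
1/(V(-237/30) + G) = 1/(1 - 46593) = 1/(-46592) = -1/46592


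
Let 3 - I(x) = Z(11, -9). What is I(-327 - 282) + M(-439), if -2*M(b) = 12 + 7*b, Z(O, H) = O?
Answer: 3045/2 ≈ 1522.5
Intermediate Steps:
I(x) = -8 (I(x) = 3 - 1*11 = 3 - 11 = -8)
M(b) = -6 - 7*b/2 (M(b) = -(12 + 7*b)/2 = -6 - 7*b/2)
I(-327 - 282) + M(-439) = -8 + (-6 - 7/2*(-439)) = -8 + (-6 + 3073/2) = -8 + 3061/2 = 3045/2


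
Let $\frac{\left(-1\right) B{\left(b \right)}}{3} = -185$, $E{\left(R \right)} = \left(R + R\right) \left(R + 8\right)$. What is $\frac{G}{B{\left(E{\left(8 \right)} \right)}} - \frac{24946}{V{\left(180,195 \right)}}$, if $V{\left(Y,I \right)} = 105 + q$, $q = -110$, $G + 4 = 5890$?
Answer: $\frac{924964}{185} \approx 4999.8$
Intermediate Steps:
$E{\left(R \right)} = 2 R \left(8 + R\right)$
$B{\left(b \right)} = 555$ ($B{\left(b \right)} = \left(-3\right) \left(-185\right) = 555$)
$G = 5886$ ($G = -4 + 5890 = 5886$)
$V{\left(Y,I \right)} = -5$ ($V{\left(Y,I \right)} = 105 - 110 = -5$)
$\frac{G}{B{\left(E{\left(8 \right)} \right)}} - \frac{24946}{V{\left(180,195 \right)}} = \frac{5886}{555} - \frac{24946}{-5} = 5886 \cdot \frac{1}{555} - - \frac{24946}{5} = \frac{1962}{185} + \frac{24946}{5} = \frac{924964}{185}$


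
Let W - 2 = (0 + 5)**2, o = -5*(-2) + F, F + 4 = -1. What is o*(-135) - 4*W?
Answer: -783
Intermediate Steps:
F = -5 (F = -4 - 1 = -5)
o = 5 (o = -5*(-2) - 5 = 10 - 5 = 5)
W = 27 (W = 2 + (0 + 5)**2 = 2 + 5**2 = 2 + 25 = 27)
o*(-135) - 4*W = 5*(-135) - 4*27 = -675 - 108 = -783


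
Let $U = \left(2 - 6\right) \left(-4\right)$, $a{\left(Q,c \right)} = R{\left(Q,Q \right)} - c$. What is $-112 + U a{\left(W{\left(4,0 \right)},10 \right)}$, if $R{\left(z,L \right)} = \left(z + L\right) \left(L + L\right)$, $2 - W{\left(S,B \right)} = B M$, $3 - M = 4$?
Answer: $-16$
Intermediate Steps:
$M = -1$ ($M = 3 - 4 = -1$)
$W{\left(S,B \right)} = 2 + B$ ($W{\left(S,B \right)} = 2 - B \left(-1\right) = 2 - - B = 2 + B$)
$R{\left(z,L \right)} = 2 L \left(L + z\right)$ ($R{\left(z,L \right)} = \left(L + z\right) 2 L = 2 L \left(L + z\right)$)
$a{\left(Q,c \right)} = - c + 4 Q^{2}$ ($a{\left(Q,c \right)} = 2 Q \left(Q + Q\right) - c = 2 Q 2 Q - c = 4 Q^{2} - c = - c + 4 Q^{2}$)
$U = 16$ ($U = \left(2 - 6\right) \left(-4\right) = \left(-4\right) \left(-4\right) = 16$)
$-112 + U a{\left(W{\left(4,0 \right)},10 \right)} = -112 + 16 \left(\left(-1\right) 10 + 4 \left(2 + 0\right)^{2}\right) = -112 + 16 \left(-10 + 4 \cdot 2^{2}\right) = -112 + 16 \left(-10 + 4 \cdot 4\right) = -112 + 16 \left(-10 + 16\right) = -112 + 16 \cdot 6 = -112 + 96 = -16$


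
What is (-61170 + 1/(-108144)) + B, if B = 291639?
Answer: 24923839535/108144 ≈ 2.3047e+5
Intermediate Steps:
(-61170 + 1/(-108144)) + B = (-61170 + 1/(-108144)) + 291639 = (-61170 - 1/108144) + 291639 = -6615168481/108144 + 291639 = 24923839535/108144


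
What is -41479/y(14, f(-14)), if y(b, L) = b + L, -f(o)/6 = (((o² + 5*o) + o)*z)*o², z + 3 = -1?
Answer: -41479/526862 ≈ -0.078728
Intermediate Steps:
z = -4 (z = -3 - 1 = -4)
f(o) = -6*o²*(-24*o - 4*o²) (f(o) = -6*((o² + 5*o) + o)*(-4)*o² = -6*(o² + 6*o)*(-4)*o² = -6*(-24*o - 4*o²)*o² = -6*o²*(-24*o - 4*o²))
y(b, L) = L + b
-41479/y(14, f(-14)) = -41479/(24*(-14)³*(6 - 14) + 14) = -41479/(24*(-2744)*(-8) + 14) = -41479/(526848 + 14) = -41479/526862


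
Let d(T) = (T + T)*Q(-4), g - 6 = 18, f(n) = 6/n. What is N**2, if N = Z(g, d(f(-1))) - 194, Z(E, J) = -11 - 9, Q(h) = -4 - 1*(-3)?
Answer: 45796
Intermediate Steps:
Q(h) = -1 (Q(h) = -4 + 3 = -1)
g = 24 (g = 6 + 18 = 24)
d(T) = -2*T (d(T) = (T + T)*(-1) = (2*T)*(-1) = -2*T)
Z(E, J) = -20
N = -214 (N = -20 - 194 = -214)
N**2 = (-214)**2 = 45796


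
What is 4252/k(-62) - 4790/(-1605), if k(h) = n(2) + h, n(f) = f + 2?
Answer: -654664/9309 ≈ -70.326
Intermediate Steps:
n(f) = 2 + f
k(h) = 4 + h (k(h) = (2 + 2) + h = 4 + h)
4252/k(-62) - 4790/(-1605) = 4252/(4 - 62) - 4790/(-1605) = 4252/(-58) - 4790*(-1/1605) = 4252*(-1/58) + 958/321 = -2126/29 + 958/321 = -654664/9309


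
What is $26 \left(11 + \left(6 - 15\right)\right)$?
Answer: $52$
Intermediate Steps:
$26 \left(11 + \left(6 - 15\right)\right) = 26 \left(11 - 9\right) = 26 \cdot 2 = 52$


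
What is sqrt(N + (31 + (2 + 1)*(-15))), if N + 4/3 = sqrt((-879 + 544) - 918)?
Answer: sqrt(-138 + 9*I*sqrt(1253))/3 ≈ 3.409 + 5.1918*I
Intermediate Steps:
N = -4/3 + I*sqrt(1253) (N = -4/3 + sqrt((-879 + 544) - 918) = -4/3 + sqrt(-335 - 918) = -4/3 + sqrt(-1253) = -4/3 + I*sqrt(1253) ≈ -1.3333 + 35.398*I)
sqrt(N + (31 + (2 + 1)*(-15))) = sqrt((-4/3 + I*sqrt(1253)) + (31 + (2 + 1)*(-15))) = sqrt((-4/3 + I*sqrt(1253)) + (31 + 3*(-15))) = sqrt((-4/3 + I*sqrt(1253)) + (31 - 45)) = sqrt((-4/3 + I*sqrt(1253)) - 14) = sqrt(-46/3 + I*sqrt(1253))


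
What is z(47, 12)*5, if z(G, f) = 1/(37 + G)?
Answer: 5/84 ≈ 0.059524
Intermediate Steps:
z(47, 12)*5 = 5/(37 + 47) = 5/84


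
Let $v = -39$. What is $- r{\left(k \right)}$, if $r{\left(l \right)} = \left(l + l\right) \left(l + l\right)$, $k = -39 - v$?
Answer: $0$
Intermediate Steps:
$k = 0$ ($k = -39 - -39 = -39 + 39 = 0$)
$r{\left(l \right)} = 4 l^{2}$ ($r{\left(l \right)} = 2 l 2 l = 4 l^{2}$)
$- r{\left(k \right)} = - 4 \cdot 0^{2} = - 4 \cdot 0 = \left(-1\right) 0 = 0$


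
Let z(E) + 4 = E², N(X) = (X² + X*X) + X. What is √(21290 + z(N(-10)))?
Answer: √57386 ≈ 239.55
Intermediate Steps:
N(X) = X + 2*X² (N(X) = (X² + X²) + X = 2*X² + X = X + 2*X²)
z(E) = -4 + E²
√(21290 + z(N(-10))) = √(21290 + (-4 + (-10*(1 + 2*(-10)))²)) = √(21290 + (-4 + (-10*(1 - 20))²)) = √(21290 + (-4 + (-10*(-19))²)) = √(21290 + (-4 + 190²)) = √(21290 + (-4 + 36100)) = √(21290 + 36096) = √57386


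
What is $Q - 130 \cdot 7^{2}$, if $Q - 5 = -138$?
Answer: $-6503$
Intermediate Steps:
$Q = -133$ ($Q = 5 - 138 = -133$)
$Q - 130 \cdot 7^{2} = -133 - 130 \cdot 7^{2} = -133 - 6370 = -6503$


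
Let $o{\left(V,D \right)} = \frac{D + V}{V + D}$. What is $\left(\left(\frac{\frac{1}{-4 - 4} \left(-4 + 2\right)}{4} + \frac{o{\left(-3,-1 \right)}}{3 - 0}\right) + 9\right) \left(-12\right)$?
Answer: $- \frac{451}{4} \approx -112.75$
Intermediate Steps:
$o{\left(V,D \right)} = 1$ ($o{\left(V,D \right)} = \frac{D + V}{D + V} = 1$)
$\left(\left(\frac{\frac{1}{-4 - 4} \left(-4 + 2\right)}{4} + \frac{o{\left(-3,-1 \right)}}{3 - 0}\right) + 9\right) \left(-12\right) = \left(\left(\frac{\frac{1}{-4 - 4} \left(-4 + 2\right)}{4} + 1 \frac{1}{3 - 0}\right) + 9\right) \left(-12\right) = \left(\left(\frac{1}{-8} \left(-2\right) \frac{1}{4} + 1 \frac{1}{3 + 0}\right) + 9\right) \left(-12\right) = \left(\left(\left(- \frac{1}{8}\right) \left(-2\right) \frac{1}{4} + 1 \cdot \frac{1}{3}\right) + 9\right) \left(-12\right) = \left(\left(\frac{1}{4} \cdot \frac{1}{4} + 1 \cdot \frac{1}{3}\right) + 9\right) \left(-12\right) = \left(\left(\frac{1}{16} + \frac{1}{3}\right) + 9\right) \left(-12\right) = \left(\frac{19}{48} + 9\right) \left(-12\right) = \frac{451}{48} \left(-12\right) = - \frac{451}{4}$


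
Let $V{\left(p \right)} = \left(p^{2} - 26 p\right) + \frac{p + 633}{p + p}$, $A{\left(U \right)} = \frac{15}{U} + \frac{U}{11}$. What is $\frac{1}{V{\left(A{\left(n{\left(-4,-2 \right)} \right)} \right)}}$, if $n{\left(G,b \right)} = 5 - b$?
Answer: $\frac{2537612}{126487699} \approx 0.020062$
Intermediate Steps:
$A{\left(U \right)} = \frac{15}{U} + \frac{U}{11}$ ($A{\left(U \right)} = \frac{15}{U} + U \frac{1}{11} = \frac{15}{U} + \frac{U}{11}$)
$V{\left(p \right)} = p^{2} - 26 p + \frac{633 + p}{2 p}$ ($V{\left(p \right)} = \left(p^{2} - 26 p\right) + \frac{633 + p}{2 p} = p^{2} - 26 p + \frac{633 + p}{2 p}$)
$\frac{1}{V{\left(A{\left(n{\left(-4,-2 \right)} \right)} \right)}} = \frac{1}{\frac{1}{2} + \left(\frac{15}{5 - -2} + \frac{5 - -2}{11}\right)^{2} - 26 \left(\frac{15}{5 - -2} + \frac{5 - -2}{11}\right) + \frac{633}{2 \left(\frac{15}{5 - -2} + \frac{5 - -2}{11}\right)}} = \frac{1}{\frac{1}{2} + \left(\frac{15}{5 + 2} + \frac{5 + 2}{11}\right)^{2} - 26 \left(\frac{15}{5 + 2} + \frac{5 + 2}{11}\right) + \frac{633}{2 \left(\frac{15}{5 + 2} + \frac{5 + 2}{11}\right)}} = \frac{1}{\frac{1}{2} + \left(\frac{15}{7} + \frac{1}{11} \cdot 7\right)^{2} - 26 \left(\frac{15}{7} + \frac{1}{11} \cdot 7\right) + \frac{633}{2 \left(\frac{15}{7} + \frac{1}{11} \cdot 7\right)}} = \frac{1}{\frac{1}{2} + \left(15 \cdot \frac{1}{7} + \frac{7}{11}\right)^{2} - 26 \left(15 \cdot \frac{1}{7} + \frac{7}{11}\right) + \frac{633}{2 \left(15 \cdot \frac{1}{7} + \frac{7}{11}\right)}} = \frac{1}{\frac{1}{2} + \left(\frac{15}{7} + \frac{7}{11}\right)^{2} - 26 \left(\frac{15}{7} + \frac{7}{11}\right) + \frac{633}{2 \left(\frac{15}{7} + \frac{7}{11}\right)}} = \frac{1}{\frac{1}{2} + \left(\frac{214}{77}\right)^{2} - \frac{5564}{77} + \frac{633}{2 \cdot \frac{214}{77}}} = \frac{1}{\frac{1}{2} + \frac{45796}{5929} - \frac{5564}{77} + \frac{633}{2} \cdot \frac{77}{214}} = \frac{1}{\frac{1}{2} + \frac{45796}{5929} - \frac{5564}{77} + \frac{48741}{428}} = \frac{1}{\frac{126487699}{2537612}} = \frac{2537612}{126487699}$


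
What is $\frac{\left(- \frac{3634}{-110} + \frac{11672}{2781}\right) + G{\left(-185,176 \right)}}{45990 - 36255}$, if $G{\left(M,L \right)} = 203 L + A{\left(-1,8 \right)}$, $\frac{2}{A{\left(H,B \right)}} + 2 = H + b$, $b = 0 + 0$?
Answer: $\frac{5470369307}{1489016925} \approx 3.6738$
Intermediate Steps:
$b = 0$
$A{\left(H,B \right)} = \frac{2}{-2 + H}$ ($A{\left(H,B \right)} = \frac{2}{-2 + \left(H + 0\right)} = \frac{2}{-2 + H}$)
$G{\left(M,L \right)} = - \frac{2}{3} + 203 L$ ($G{\left(M,L \right)} = 203 L + \frac{2}{-2 - 1} = 203 L + \frac{2}{-3} = 203 L + 2 \left(- \frac{1}{3}\right) = 203 L - \frac{2}{3} = - \frac{2}{3} + 203 L$)
$\frac{\left(- \frac{3634}{-110} + \frac{11672}{2781}\right) + G{\left(-185,176 \right)}}{45990 - 36255} = \frac{\left(- \frac{3634}{-110} + \frac{11672}{2781}\right) + \left(- \frac{2}{3} + 203 \cdot 176\right)}{45990 - 36255} = \frac{\left(\left(-3634\right) \left(- \frac{1}{110}\right) + 11672 \cdot \frac{1}{2781}\right) + \left(- \frac{2}{3} + 35728\right)}{9735} = \left(\left(\frac{1817}{55} + \frac{11672}{2781}\right) + \frac{107182}{3}\right) \frac{1}{9735} = \left(\frac{5695037}{152955} + \frac{107182}{3}\right) \frac{1}{9735} = \frac{5470369307}{152955} \cdot \frac{1}{9735} = \frac{5470369307}{1489016925}$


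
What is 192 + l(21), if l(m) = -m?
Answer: 171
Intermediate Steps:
192 + l(21) = 192 - 1*21 = 192 - 21 = 171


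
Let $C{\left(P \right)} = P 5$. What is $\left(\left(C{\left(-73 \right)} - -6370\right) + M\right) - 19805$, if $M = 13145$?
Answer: $-655$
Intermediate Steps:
$C{\left(P \right)} = 5 P$
$\left(\left(C{\left(-73 \right)} - -6370\right) + M\right) - 19805 = \left(\left(5 \left(-73\right) - -6370\right) + 13145\right) - 19805 = \left(\left(-365 + 6370\right) + 13145\right) - 19805 = \left(6005 + 13145\right) - 19805 = 19150 - 19805 = -655$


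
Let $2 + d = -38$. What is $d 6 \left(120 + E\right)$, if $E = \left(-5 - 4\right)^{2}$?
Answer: $-48240$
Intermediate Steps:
$d = -40$ ($d = -2 - 38 = -40$)
$E = 81$ ($E = \left(-9\right)^{2} = 81$)
$d 6 \left(120 + E\right) = \left(-40\right) 6 \left(120 + 81\right) = \left(-240\right) 201 = -48240$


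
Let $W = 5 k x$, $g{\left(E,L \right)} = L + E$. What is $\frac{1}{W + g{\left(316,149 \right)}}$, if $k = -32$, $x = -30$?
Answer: $\frac{1}{5265} \approx 0.00018993$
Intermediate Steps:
$g{\left(E,L \right)} = E + L$
$W = 4800$ ($W = 5 \left(-32\right) \left(-30\right) = \left(-160\right) \left(-30\right) = 4800$)
$\frac{1}{W + g{\left(316,149 \right)}} = \frac{1}{4800 + \left(316 + 149\right)} = \frac{1}{4800 + 465} = \frac{1}{5265}$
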